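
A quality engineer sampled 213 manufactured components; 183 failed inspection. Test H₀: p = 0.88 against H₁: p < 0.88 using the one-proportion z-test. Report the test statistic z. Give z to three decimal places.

z = -0.936

p̂ = 183/213 = 0.85915.
Null standard error: √(0.88·0.12/213) = √0.000495775 = 0.022266.
z = (0.85915 − 0.88)/0.022266 = -0.02085/0.022266 = -0.936.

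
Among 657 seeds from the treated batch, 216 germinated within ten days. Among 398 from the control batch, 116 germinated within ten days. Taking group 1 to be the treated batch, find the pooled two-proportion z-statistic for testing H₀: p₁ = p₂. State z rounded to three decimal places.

z = 1.265

p̂₁ = 216/657 = 0.32877, p̂₂ = 116/398 = 0.29146.
Pooling: p̂ = 332/1055 = 0.31469.
Pooled SE = √[0.2156609·0.00403463] ≈ 0.029498.
z = 0.03731/0.029498 = 1.265.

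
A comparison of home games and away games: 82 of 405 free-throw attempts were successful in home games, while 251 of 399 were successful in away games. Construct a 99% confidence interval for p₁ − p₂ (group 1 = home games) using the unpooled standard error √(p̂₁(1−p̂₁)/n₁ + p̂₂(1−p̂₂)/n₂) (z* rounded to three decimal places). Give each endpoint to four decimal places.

(-0.5074, -0.3458)

p̂₁ = 0.20247, p̂₂ = 0.62907, so the observed difference is -0.42660.
Unpooled SE = √(p̂₁(1−p̂₁)/n₁ + p̂₂(1−p̂₂)/n₂) = √(0.000398705 + 0.000584813) = 0.031361.
For 99% confidence, z* = 2.576. Margin = 2.576·0.031361 = 0.08079.
CI: -0.42660 ± 0.08079 = (-0.5074, -0.3458).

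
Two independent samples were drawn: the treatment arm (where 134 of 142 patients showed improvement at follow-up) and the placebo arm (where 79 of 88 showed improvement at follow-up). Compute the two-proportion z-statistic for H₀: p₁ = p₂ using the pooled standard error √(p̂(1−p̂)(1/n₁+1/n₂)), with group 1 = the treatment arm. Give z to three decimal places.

z = 1.294

p̂₁ = 134/142 = 0.94366, p̂₂ = 79/88 = 0.89773.
Pooled p̂ = (134+79)/(142+88) = 213/230 = 0.92609.
Pooled SE = √[0.0684499·0.01840589] ≈ 0.035495.
z = (p̂₁ − p̂₂)/SE = (0.94366 − 0.89773)/0.035495 = 0.04593/0.035495 = 1.294.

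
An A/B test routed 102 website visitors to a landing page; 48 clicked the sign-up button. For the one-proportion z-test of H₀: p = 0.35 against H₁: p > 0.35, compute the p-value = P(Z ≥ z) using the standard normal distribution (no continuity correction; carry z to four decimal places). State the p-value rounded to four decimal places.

p-value = 0.0053

p̂ = 48/102 = 0.47059.
SE₀ = √(0.35·0.65/102) = 0.047227.
Test statistic (full precision, shown to 4 dp): z = (48/102 − 0.35)/SE₀ ≈ 2.5534.
p-value = P(Z ≥ z) with z = 2.5534 → 0.0053.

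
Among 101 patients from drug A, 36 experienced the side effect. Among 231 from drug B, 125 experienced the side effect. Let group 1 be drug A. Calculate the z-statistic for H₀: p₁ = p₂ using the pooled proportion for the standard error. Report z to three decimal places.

z = -3.098

Sample proportions: p̂₁ = 36/101 = 0.35644 and p̂₂ = 125/231 = 0.54113.
Pooling: p̂ = 161/332 = 0.48494.
SE = √[p̂(1−p̂)(1/n₁+1/n₂)] = √[0.48494·0.51506·(1/101+1/231)] ≈ 0.059618.
z = (p̂₁ − p̂₂)/SE = (0.35644 − 0.54113)/0.059618 = -0.18469/0.059618 = -3.098.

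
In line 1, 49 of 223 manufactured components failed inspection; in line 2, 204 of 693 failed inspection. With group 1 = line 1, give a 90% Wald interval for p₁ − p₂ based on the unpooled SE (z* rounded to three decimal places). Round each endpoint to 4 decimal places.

p̂₁ = 49/223 = 0.21973, p̂₂ = 204/693 = 0.29437; p̂₁ − p̂₂ = -0.07464.
SE = √(0.000768831 + 0.000299736) = √0.001068567 = 0.032689.
For 90% confidence, z* = 1.645. Margin of error = 0.05377.
Interval: -0.07464 ± 0.05377 → (-0.1284, -0.0209).

(-0.1284, -0.0209)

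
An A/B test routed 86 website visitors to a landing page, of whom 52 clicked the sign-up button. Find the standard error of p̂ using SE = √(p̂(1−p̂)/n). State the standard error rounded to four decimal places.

p̂ = 52/86 = 0.60465.
p̂(1−p̂) = 0.60465·0.39535 = 0.239048.
Dividing by n and taking the root: √0.002779628 = 0.0527.

SE = 0.0527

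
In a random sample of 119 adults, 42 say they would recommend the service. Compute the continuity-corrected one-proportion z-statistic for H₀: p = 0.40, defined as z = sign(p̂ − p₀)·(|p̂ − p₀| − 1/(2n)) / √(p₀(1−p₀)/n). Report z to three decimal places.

z = -0.954

With x = 42 successes in n = 119, p̂ = 0.35294. p̂ − p₀ = -0.047059.
Continuity correction 1/(2n) = 1/238 = 0.004202.
Corrected numerator: |-0.047059| − 0.004202 = 0.042857.
Under H₀, SE = √(p₀(1−p₀)/n) = √(0.40·0.60/119) = √0.002016807 = 0.044909.
z = (−)0.042857/0.044909 = -0.954.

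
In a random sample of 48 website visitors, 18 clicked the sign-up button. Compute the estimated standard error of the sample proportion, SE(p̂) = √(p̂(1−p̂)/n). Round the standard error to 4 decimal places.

p̂ = 18/48 = 0.37500.
p̂(1−p̂) = 0.234375.
SE = √(0.234375/48) = √0.004882812 = 0.0699.

SE = 0.0699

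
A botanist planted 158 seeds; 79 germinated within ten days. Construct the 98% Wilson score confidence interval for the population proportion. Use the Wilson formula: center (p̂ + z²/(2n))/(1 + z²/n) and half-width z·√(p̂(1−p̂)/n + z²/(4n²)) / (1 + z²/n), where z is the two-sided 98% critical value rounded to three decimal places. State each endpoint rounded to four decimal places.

(0.4090, 0.5910)

Here p̂ = 79/158 = 0.50000 and z = 2.326 (z² = 5.410276).
1 + z²/n = 1.034242.
Center = (0.50000 + 0.017121)/1.034242 = 0.50000.
Radicand: p̂(1−p̂)/n + z²/(4n²) = 0.001582278 + 0.000054181 = 0.001636459.
Half-width = z·√(radicand)/denom = 2.326·0.040453/1.034242 = 0.09098.
Interval: 0.50000 ± 0.09098 → (0.4090, 0.5910).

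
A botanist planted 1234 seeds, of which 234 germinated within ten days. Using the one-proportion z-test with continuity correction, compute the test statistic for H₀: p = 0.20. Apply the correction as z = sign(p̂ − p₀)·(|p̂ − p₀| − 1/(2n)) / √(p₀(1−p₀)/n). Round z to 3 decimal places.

z = -0.875

Sample proportion p̂ = 234/1234 = 0.18963. p̂ − p₀ = -0.010373.
Continuity correction 1/(2n) = 1/2468 = 0.000405.
Corrected numerator: |-0.010373| − 0.000405 = 0.009968.
Under H₀, SE = √(p₀(1−p₀)/n) = √(0.20·0.80/1234) = √0.000129660 = 0.011387.
z = (−)0.009968/0.011387 = -0.875.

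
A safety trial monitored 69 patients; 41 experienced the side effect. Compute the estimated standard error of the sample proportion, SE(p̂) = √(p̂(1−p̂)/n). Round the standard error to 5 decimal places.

Sample proportion p̂ = 41/69 = 0.59420.
p̂(1−p̂) = 0.241126.
Dividing by n and taking the root: √0.003494580 = 0.05911.

SE = 0.05911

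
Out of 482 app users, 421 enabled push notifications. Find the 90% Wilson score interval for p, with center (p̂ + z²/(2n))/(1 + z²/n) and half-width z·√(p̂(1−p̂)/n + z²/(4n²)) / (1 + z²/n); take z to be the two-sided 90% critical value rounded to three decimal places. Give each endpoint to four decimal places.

p̂ = 421/482 = 0.87344; z = 1.645, so z² = 2.706025.
Denominator 1 + z²/n = 1 + 2.706025/482 = 1.005614.
Center = (0.87344 + 0.002807)/1.005614 = 0.87136.
Radicand: p̂(1−p̂)/n + z²/(4n²) = 0.000229335 + 0.000002912 = 0.000232247.
Half-width = 1.645·√0.000232247/1.005614 = 0.02493.
So the interval runs from 0.8464 to 0.8963.

(0.8464, 0.8963)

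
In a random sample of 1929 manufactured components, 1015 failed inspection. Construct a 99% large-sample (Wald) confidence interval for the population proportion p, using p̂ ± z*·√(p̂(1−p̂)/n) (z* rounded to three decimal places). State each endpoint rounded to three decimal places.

p̂ = 1015/1929 = 0.52618.
SE = √(p̂(1−p̂)/n) = √(0.249315/1929) = 0.011369.
The 99% critical value is z* = 2.576.
Margin of error: 2.576 × 0.011369 = 0.02929.
CI: 0.52618 ± 0.02929 = (0.497, 0.555).

(0.497, 0.555)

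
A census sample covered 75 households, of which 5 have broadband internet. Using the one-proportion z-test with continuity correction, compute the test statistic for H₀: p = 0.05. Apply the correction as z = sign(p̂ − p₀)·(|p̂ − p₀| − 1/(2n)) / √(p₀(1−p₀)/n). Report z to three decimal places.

z = 0.397

With x = 5 successes in n = 75, p̂ = 0.06667. p̂ − p₀ = 0.016667.
Continuity correction 1/(2n) = 1/150 = 0.006667.
Corrected numerator: |0.016667| − 0.006667 = 0.010000.
Null standard error: √(0.05·0.95/75) = √0.000633333 = 0.025166.
z = (+)0.010000/0.025166 = 0.397.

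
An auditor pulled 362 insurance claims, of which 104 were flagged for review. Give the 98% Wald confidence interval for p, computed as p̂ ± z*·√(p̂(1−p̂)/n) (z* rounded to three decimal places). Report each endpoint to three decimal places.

(0.232, 0.343)

Sample proportion p̂ = 104/362 = 0.28729.
SE(p̂) = √(0.28729·0.71271/362) = 0.023783.
For 98% confidence, z* = 2.326.
Margin of error: 2.326 × 0.023783 = 0.05532.
CI: 0.28729 ± 0.05532 = (0.232, 0.343).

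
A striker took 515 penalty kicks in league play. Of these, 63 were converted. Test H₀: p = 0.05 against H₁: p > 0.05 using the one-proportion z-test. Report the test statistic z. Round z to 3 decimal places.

z = 7.531

Sample proportion p̂ = 63/515 = 0.12233.
Null standard error: √(0.05·0.95/515) = √0.000092233 = 0.009604.
z = (0.12233 − 0.05)/0.009604 = 0.07233/0.009604 = 7.531.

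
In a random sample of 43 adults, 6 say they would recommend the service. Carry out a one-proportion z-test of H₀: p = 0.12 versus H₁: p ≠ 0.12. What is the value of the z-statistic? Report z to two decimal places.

p̂ = 6/43 = 0.13953.
Under H₀, SE = √(p₀(1−p₀)/n) = √(0.12·0.88/43) = √0.002455814 = 0.049556.
z = (0.13953 − 0.12)/0.049556 = 0.01953/0.049556 = 0.39.

z = 0.39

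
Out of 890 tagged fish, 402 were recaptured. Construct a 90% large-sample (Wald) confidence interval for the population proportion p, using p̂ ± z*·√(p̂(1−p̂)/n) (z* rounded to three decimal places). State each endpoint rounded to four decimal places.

(0.4242, 0.4791)

The sample proportion is 402/890 = 0.45169.
Standard error of p̂: √(0.247666/890) = √0.000278276 = 0.016682.
For 90% confidence, z* = 1.645.
Margin of error: 1.645 × 0.016682 = 0.02744.
CI: 0.45169 ± 0.02744 = (0.4242, 0.4791).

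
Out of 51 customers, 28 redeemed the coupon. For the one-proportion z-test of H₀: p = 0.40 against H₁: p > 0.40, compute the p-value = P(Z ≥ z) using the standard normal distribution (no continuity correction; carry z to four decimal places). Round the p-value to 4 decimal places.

p-value = 0.0149

With x = 28 successes in n = 51, p̂ = 0.54902.
Under H₀, SE = √(p₀(1−p₀)/n) = √(0.40·0.60/51) = √0.004705882 = 0.068599.
z = (p̂ − p₀)/SE = (28/51 − 0.40)/0.068599 ≈ 2.1723.
p-value = P(Z ≥ z) with z = 2.1723 → 0.0149.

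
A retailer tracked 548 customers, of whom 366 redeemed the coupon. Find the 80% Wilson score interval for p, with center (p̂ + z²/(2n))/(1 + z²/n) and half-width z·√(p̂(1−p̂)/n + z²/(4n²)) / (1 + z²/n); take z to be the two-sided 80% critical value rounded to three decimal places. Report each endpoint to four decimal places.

p̂ = 366/548 = 0.66788; z = 1.282, so z² = 1.643524.
Denominator 1 + z²/n = 1 + 1.643524/548 = 1.002999.
Adjusted center: (0.66788 + z²/(2n))/1.002999 = 0.66738.
Radicand: p̂(1−p̂)/n + z²/(4n²) = 0.000404772 + 0.000001368 = 0.000406140.
Half-width = 1.282·√0.000406140/1.002999 = 0.02576.
So the interval runs from 0.6416 to 0.6931.

(0.6416, 0.6931)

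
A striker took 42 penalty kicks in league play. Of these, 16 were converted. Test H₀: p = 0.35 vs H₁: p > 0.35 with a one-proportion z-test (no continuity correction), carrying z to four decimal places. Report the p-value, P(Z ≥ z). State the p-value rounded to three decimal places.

With x = 16 successes in n = 42, p̂ = 0.38095.
Under H₀, SE = √(p₀(1−p₀)/n) = √(0.35·0.65/42) = √0.005416667 = 0.073598.
Test statistic (full precision, shown to 4 dp): z = (16/42 − 0.35)/SE₀ ≈ 0.4206.
From the standard normal, P(Z ≥ z) = 0.337.

p-value = 0.337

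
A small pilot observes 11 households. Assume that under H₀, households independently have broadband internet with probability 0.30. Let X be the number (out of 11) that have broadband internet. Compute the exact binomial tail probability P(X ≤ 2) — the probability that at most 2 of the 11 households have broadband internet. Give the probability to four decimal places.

X ~ Binomial(n=11, p=0.30).
P(X ≤ 2) = C(11,0)·0.30^0·0.70^11 + C(11,1)·0.30^1·0.70^10 + C(11,2)·0.30^2·0.70^9.
= 0.019773 + 0.093217 + 0.199750 = 0.3127.

P = 0.3127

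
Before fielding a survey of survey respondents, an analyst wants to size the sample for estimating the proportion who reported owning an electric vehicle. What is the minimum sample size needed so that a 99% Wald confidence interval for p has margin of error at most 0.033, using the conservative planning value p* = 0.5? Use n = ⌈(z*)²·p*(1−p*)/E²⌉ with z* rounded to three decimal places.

n = 1524

For 99% confidence, z* = 2.576.
p*(1−p*) = 0.50·0.50 = 0.2500.
(z*)²·p*(1−p*)/E² = 6.635776·0.2500/0.001089 = 1523.365.
⌈1523.365⌉ = 1524.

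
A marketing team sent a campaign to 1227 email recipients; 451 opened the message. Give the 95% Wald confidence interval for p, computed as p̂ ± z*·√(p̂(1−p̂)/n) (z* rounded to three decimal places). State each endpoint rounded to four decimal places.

(0.3406, 0.3945)

With x = 451 successes in n = 1227, p̂ = 0.36756.
SE(p̂) = √(0.36756·0.63244/1227) = 0.013764.
The 95% critical value is z* = 1.960.
Margin of error: 1.960 × 0.013764 = 0.02698.
So the interval runs from 0.3406 to 0.3945.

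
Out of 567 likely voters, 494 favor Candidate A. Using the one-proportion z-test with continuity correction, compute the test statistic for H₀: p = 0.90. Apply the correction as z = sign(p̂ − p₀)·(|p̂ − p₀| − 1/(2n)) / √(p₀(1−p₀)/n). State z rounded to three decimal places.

z = -2.212

p̂ = 494/567 = 0.87125. p̂ − p₀ = -0.028748.
Continuity correction 1/(2n) = 1/1134 = 0.000882.
Corrected numerator: |-0.028748| − 0.000882 = 0.027866.
Null standard error: √(0.90·0.10/567) = √0.000158730 = 0.012599.
z = −0.027866/0.012599 = -2.212.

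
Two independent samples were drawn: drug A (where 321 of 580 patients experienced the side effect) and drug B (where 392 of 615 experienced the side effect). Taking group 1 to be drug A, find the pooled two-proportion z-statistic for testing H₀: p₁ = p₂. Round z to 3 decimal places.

z = -2.957

Sample proportions: p̂₁ = 321/580 = 0.55345 and p̂₂ = 392/615 = 0.63740.
Pooling: p̂ = 713/1195 = 0.59665.
SE = √[p̂(1−p̂)(1/n₁+1/n₂)] = √[0.59665·0.40335·(1/580+1/615)] ≈ 0.028394.
z = (p̂₁ − p̂₂)/SE = (0.55345 − 0.63740)/0.028394 = -0.08395/0.028394 = -2.957.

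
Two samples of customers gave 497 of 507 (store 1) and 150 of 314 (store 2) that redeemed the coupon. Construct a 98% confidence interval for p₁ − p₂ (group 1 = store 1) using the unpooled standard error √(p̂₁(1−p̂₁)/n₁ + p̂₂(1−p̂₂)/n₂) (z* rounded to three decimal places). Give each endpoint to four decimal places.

(0.4354, 0.5697)

p̂₁ = 0.98028, p̂₂ = 0.47771, so the observed difference is 0.50257.
Unpooled SE = √(p̂₁(1−p̂₁)/n₁ + p̂₂(1−p̂₂)/n₂) = √(0.000038136 + 0.000794596) = 0.028857.
The 98% critical value is z* = 2.326. Margin of error = 0.06712.
CI: 0.50257 ± 0.06712 = (0.4354, 0.5697).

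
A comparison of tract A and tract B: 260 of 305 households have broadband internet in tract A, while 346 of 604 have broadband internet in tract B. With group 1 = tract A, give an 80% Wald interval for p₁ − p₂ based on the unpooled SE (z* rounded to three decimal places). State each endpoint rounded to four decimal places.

(0.2430, 0.3163)

p̂₁ = 0.85246, p̂₂ = 0.57285, so the observed difference is 0.27961.
SE = √(0.000412369 + 0.000405121) = √0.000817490 = 0.028592.
The 80% critical value is z* = 1.282. Margin of error = 0.03665.
Interval: 0.27961 ± 0.03665 → (0.2430, 0.3163).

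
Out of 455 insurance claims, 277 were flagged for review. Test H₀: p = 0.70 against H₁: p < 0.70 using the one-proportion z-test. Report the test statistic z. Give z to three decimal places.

The sample proportion is 277/455 = 0.60879.
Under H₀, SE = √(p₀(1−p₀)/n) = √(0.70·0.30/455) = √0.000461538 = 0.021483.
z = (p̂ − p₀)/SE = (0.60879 − 0.70)/0.021483 = -4.246.

z = -4.246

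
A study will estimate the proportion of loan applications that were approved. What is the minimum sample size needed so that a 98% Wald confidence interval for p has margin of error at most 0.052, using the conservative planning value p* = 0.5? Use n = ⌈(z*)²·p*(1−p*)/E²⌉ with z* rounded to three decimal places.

z* = 2.326 at the 98% level.
p*(1−p*) = 0.50·0.50 = 0.2500.
Required n before rounding: 5.410276 × 0.2500 / 0.052² = 500.210.
⌈500.210⌉ = 501.

n = 501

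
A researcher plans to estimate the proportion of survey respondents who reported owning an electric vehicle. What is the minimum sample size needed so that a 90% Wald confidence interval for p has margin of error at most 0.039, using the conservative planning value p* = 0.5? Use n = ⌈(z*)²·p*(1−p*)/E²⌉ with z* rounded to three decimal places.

z* = 1.645 at the 90% level.
p*(1−p*) = 0.50·0.50 = 0.2500.
Required n before rounding: 2.706025 × 0.2500 / 0.039² = 444.777.
Rounding up, n = 445.

n = 445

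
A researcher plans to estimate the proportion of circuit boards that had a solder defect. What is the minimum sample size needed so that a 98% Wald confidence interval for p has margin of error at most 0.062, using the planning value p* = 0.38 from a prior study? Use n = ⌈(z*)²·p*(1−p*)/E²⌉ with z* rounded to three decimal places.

n = 332

For 98% confidence, z* = 2.326.
p*(1−p*) = 0.38·0.62 = 0.2356.
(z*)²·p*(1−p*)/E² = 5.410276·0.2356/0.003844 = 331.598.
Rounding up, n = 332.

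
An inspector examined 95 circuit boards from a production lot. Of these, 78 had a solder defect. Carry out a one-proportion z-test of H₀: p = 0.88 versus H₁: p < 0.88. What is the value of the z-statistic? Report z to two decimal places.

With x = 78 successes in n = 95, p̂ = 0.82105.
SE₀ = √(0.88·0.12/95) = 0.033340.
Test statistic: z = -0.05895/0.033340 = -1.77.

z = -1.77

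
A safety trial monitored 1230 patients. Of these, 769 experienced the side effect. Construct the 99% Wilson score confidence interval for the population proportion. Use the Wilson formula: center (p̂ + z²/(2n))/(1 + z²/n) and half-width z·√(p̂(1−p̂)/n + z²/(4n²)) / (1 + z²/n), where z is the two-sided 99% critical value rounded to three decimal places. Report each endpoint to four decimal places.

(0.5891, 0.6600)

Here p̂ = 769/1230 = 0.62520 and z = 2.576 (z² = 6.635776).
1 + z²/n = 1.005395.
Adjusted center: (0.62520 + z²/(2n))/1.005395 = 0.62453.
Radicand: p̂(1−p̂)/n + z²/(4n²) = 0.000190507 + 0.000001097 = 0.000191604.
Half-width = 2.576·√0.000191604/1.005395 = 0.03547.
So the interval runs from 0.5891 to 0.6600.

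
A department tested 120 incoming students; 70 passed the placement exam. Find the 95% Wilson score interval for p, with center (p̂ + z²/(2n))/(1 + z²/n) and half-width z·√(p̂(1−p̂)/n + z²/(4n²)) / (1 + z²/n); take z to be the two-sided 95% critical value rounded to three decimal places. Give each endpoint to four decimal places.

Here p̂ = 70/120 = 0.58333 and z = 1.960 (z² = 3.841600).
Denominator 1 + z²/n = 1 + 3.841600/120 = 1.032013.
Adjusted center: (0.58333 + z²/(2n))/1.032013 = 0.58075.
Radicand: p̂(1−p̂)/n + z²/(4n²) = 0.002025463 + 0.000066694 = 0.002092157.
Half-width = 1.960·√0.002092157/1.032013 = 0.08687.
So the interval runs from 0.4939 to 0.6676.

(0.4939, 0.6676)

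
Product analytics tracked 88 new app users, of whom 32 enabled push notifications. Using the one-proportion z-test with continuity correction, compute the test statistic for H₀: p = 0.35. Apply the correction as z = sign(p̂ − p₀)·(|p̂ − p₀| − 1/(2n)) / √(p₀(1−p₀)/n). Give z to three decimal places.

z = 0.156

With x = 32 successes in n = 88, p̂ = 0.36364. p̂ − p₀ = 0.013636.
1/(2n) = 0.005682.
Corrected numerator: |0.013636| − 0.005682 = 0.007954.
SE₀ = √(0.35·0.65/88) = 0.050845.
z = (+)0.007954/0.050845 = 0.156.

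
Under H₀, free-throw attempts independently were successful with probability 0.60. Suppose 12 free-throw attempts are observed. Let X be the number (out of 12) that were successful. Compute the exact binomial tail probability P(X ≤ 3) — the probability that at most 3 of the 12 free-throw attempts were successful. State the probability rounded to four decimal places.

P = 0.0153

X ~ Binomial(n=12, p=0.60).
P(X ≤ 3) = C(12,0)·0.60^0·0.40^12 + C(12,1)·0.60^1·0.40^11 + C(12,2)·0.60^2·0.40^10 + C(12,3)·0.60^3·0.40^9.
= 0.000017 + 0.000302 + 0.002491 + 0.012457 = 0.0153.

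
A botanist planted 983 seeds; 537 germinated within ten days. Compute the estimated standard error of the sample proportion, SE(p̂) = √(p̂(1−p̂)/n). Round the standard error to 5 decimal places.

The sample proportion is 537/983 = 0.54629.
p̂(1−p̂) = 0.247857.
SE = √(0.247857/983) = √0.000252143 = 0.01588.

SE = 0.01588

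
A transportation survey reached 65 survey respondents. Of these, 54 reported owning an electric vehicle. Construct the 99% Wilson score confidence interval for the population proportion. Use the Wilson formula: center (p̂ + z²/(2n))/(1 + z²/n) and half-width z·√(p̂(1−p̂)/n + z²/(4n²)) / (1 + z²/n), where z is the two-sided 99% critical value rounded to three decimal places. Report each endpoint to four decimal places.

(0.6820, 0.9183)

p̂ = 54/65 = 0.83077; z = 2.576, so z² = 6.635776.
Denominator 1 + z²/n = 1 + 6.635776/65 = 1.102089.
Adjusted center: (0.83077 + z²/(2n))/1.102089 = 0.80013.
Radicand: p̂(1−p̂)/n + z²/(4n²) = 0.002162949 + 0.000392649 = 0.002555598.
Half-width = z·√(radicand)/denom = 2.576·0.050553/1.102089 = 0.11816.
So the interval runs from 0.6820 to 0.9183.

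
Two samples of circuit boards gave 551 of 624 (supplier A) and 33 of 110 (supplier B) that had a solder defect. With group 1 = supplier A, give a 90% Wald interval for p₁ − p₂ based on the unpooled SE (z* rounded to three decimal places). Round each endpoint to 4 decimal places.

(0.5081, 0.6579)

p̂₁ = 0.88301, p̂₂ = 0.30000, so the observed difference is 0.58301.
SE = √(0.000165547 + 0.001909091) = √0.002074638 = 0.045548.
For 90% confidence, z* = 1.645. Margin = 1.645·0.045548 = 0.07493.
CI: 0.58301 ± 0.07493 = (0.5081, 0.6579).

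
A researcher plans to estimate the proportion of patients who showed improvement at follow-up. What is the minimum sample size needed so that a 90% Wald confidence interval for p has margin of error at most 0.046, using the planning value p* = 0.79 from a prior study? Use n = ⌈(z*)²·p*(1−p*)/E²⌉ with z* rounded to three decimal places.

The 90% critical value is z* = 1.645.
p*(1−p*) = 0.79·0.21 = 0.1659.
(z*)²·p*(1−p*)/E² = 2.706025·0.1659/0.002116 = 212.160.
Rounding up, n = 213.

n = 213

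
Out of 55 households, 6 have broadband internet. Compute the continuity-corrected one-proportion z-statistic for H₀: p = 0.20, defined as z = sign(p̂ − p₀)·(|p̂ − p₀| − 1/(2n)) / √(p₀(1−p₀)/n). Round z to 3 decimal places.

The sample proportion is 6/55 = 0.10909. p̂ − p₀ = -0.090909.
Continuity correction 1/(2n) = 1/110 = 0.009091.
Corrected numerator: |-0.090909| − 0.009091 = 0.081818.
SE₀ = √(0.20·0.80/55) = 0.053936.
z = (−)0.081818/0.053936 = -1.517.

z = -1.517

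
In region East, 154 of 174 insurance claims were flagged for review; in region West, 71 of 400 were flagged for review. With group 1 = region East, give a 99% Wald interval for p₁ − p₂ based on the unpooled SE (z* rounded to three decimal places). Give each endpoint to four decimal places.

p̂₁ = 0.88506, p̂₂ = 0.17750, so the observed difference is 0.70756.
SE = √(0.000584659 + 0.000364984) = √0.000949643 = 0.030816.
The 99% critical value is z* = 2.576. Margin of error = 0.07938.
Interval: 0.70756 ± 0.07938 → (0.6282, 0.7869).

(0.6282, 0.7869)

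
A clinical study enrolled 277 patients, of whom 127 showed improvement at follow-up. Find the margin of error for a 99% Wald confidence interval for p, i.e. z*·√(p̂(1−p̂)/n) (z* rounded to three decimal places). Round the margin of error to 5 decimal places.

ME = 0.07712

With x = 127 successes in n = 277, p̂ = 0.45848.
Standard error of p̂: √(0.248276/277) = √0.000896305 = 0.029938.
For 99% confidence, z* = 2.576.
So ME = 0.07712.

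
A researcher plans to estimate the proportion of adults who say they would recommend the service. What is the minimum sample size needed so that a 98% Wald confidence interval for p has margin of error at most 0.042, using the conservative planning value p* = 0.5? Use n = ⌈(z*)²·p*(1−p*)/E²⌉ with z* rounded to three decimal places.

z* = 2.326 at the 98% level.
p*(1−p*) = 0.50·0.50 = 0.2500.
Required n before rounding: 5.410276 × 0.2500 / 0.042² = 766.762.
⌈766.762⌉ = 767.

n = 767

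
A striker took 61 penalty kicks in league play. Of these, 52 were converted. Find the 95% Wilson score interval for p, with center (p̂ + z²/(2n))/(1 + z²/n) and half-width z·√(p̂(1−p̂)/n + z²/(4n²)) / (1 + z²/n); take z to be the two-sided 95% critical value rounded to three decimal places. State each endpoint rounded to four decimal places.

p̂ = 52/61 = 0.85246; z = 1.960, so z² = 3.841600.
Denominator 1 + z²/n = 1 + 3.841600/61 = 1.062977.
Adjusted center: (0.85246 + z²/(2n))/1.062977 = 0.83158.
Radicand: p̂(1−p̂)/n + z²/(4n²) = 0.002061847 + 0.000258103 = 0.002319950.
Half-width = z·√(radicand)/denom = 1.960·0.048166/1.062977 = 0.08881.
CI: 0.83158 ± 0.08881 = (0.7428, 0.9204).

(0.7428, 0.9204)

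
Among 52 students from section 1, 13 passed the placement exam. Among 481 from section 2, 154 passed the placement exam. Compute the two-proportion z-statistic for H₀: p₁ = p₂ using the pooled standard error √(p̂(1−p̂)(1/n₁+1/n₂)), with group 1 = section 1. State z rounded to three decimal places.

Sample proportions: p̂₁ = 13/52 = 0.25000 and p̂₂ = 154/481 = 0.32017.
Pooling: p̂ = 167/533 = 0.31332.
SE = √[p̂(1−p̂)(1/n₁+1/n₂)] = √[0.31332·0.68668·(1/52+1/481)] ≈ 0.067711.
z = (p̂₁ − p̂₂)/SE = (0.25000 − 0.32017)/0.067711 = -0.07017/0.067711 = -1.036.

z = -1.036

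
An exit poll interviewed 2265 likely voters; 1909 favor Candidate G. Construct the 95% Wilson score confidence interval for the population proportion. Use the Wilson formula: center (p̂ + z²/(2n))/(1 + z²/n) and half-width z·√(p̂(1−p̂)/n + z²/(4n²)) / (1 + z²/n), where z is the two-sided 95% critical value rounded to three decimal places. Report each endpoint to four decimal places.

Here p̂ = 1909/2265 = 0.84283 and z = 1.960 (z² = 3.841600).
Denominator 1 + z²/n = 1 + 3.841600/2265 = 1.001696.
Center = (0.84283 + 0.000848)/1.001696 = 0.84225.
Radicand: p̂(1−p̂)/n + z²/(4n²) = 0.000058486 + 0.000000187 = 0.000058673.
Half-width = 1.960·√0.000058673/1.001696 = 0.01499.
CI: 0.84225 ± 0.01499 = (0.8273, 0.8572).

(0.8273, 0.8572)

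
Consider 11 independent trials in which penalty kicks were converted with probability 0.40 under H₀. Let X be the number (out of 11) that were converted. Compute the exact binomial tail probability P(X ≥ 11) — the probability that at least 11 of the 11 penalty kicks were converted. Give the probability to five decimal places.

X is binomial with n = 11 and p = 0.40.
P(X ≥ 11) = C(11,11)·0.40^11·0.60^0.
= 0.000042 = 0.00004.

P = 0.00004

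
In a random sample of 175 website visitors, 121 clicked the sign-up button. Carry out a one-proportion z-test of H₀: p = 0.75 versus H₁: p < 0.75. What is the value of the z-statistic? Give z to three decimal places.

z = -1.789

Sample proportion p̂ = 121/175 = 0.69143.
Under H₀, SE = √(p₀(1−p₀)/n) = √(0.75·0.25/175) = √0.001071429 = 0.032733.
z = (p̂ − p₀)/SE = (0.69143 − 0.75)/0.032733 = -1.789.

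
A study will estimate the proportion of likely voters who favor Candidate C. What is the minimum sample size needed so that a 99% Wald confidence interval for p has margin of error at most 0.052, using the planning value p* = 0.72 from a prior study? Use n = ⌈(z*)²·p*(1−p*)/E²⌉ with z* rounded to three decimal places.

z* = 2.576 at the 99% level.
p*(1−p*) = 0.2016.
Required n before rounding: 6.635776 × 0.2016 / 0.052² = 494.738.
⌈494.738⌉ = 495.

n = 495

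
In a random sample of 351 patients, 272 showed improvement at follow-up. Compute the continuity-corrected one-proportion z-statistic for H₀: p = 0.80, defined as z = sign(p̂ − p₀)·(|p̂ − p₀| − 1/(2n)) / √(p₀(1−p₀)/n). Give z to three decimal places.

z = -1.108

With x = 272 successes in n = 351, p̂ = 0.77493. p̂ − p₀ = -0.025071.
1/(2n) = 0.001425.
Corrected numerator: |-0.025071| − 0.001425 = 0.023646.
SE₀ = √(0.80·0.20/351) = 0.021350.
z = (−)0.023646/0.021350 = -1.108.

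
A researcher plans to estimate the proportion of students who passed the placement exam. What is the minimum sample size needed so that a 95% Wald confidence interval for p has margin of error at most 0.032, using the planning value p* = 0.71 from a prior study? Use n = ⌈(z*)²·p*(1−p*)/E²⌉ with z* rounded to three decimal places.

The 95% critical value is z* = 1.960.
p*(1−p*) = 0.71·0.29 = 0.2059.
Required n before rounding: 3.841600 × 0.2059 / 0.032² = 772.447.
⌈772.447⌉ = 773.

n = 773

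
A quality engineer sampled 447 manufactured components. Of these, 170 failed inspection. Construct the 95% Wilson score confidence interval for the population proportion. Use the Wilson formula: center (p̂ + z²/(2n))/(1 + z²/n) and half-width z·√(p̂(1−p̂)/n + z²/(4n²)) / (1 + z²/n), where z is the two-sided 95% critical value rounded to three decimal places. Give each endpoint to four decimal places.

(0.3365, 0.4262)

p̂ = 170/447 = 0.38031; z = 1.960, so z² = 3.841600.
Denominator 1 + z²/n = 1 + 3.841600/447 = 1.008594.
Adjusted center: (0.38031 + z²/(2n))/1.008594 = 0.38133.
Radicand: p̂(1−p̂)/n + z²/(4n²) = 0.000527237 + 0.000004807 = 0.000532044.
Half-width = 1.960·√0.000532044/1.008594 = 0.04482.
CI: 0.38133 ± 0.04482 = (0.3365, 0.4262).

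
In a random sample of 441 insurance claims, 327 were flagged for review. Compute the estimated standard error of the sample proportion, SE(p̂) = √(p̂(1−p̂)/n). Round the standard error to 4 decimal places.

p̂ = 327/441 = 0.74150.
p̂(1−p̂) = 0.74150·0.25850 = 0.191678.
SE = √(0.191678/441) = √0.000434644 = 0.0208.

SE = 0.0208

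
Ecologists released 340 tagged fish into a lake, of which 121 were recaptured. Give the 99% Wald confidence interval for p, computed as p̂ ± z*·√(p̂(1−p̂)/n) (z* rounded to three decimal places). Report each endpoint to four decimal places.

(0.2890, 0.4228)

Sample proportion p̂ = 121/340 = 0.35588.
SE = √(p̂(1−p̂)/n) = √(0.229230/340) = 0.025965.
For 99% confidence, z* = 2.576.
Margin of error: 2.576 × 0.025965 = 0.06689.
So the interval runs from 0.2890 to 0.4228.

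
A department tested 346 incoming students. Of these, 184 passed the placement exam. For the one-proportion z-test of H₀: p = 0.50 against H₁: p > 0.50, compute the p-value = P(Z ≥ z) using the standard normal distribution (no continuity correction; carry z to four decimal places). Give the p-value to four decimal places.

p-value = 0.1185

The sample proportion is 184/346 = 0.53179.
Null standard error: √(0.50·0.50/346) = √0.000722543 = 0.026880.
z = (p̂ − p₀)/SE = (184/346 − 0.50)/0.026880 ≈ 1.1827.
p-value = P(Z ≥ z) with z = 1.1827 → 0.1185.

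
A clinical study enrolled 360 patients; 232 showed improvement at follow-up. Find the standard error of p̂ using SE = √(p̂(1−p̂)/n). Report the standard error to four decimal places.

The sample proportion is 232/360 = 0.64444.
p̂(1−p̂) = 0.64444·0.35556 = 0.229137.
Dividing by n and taking the root: √0.000636492 = 0.0252.

SE = 0.0252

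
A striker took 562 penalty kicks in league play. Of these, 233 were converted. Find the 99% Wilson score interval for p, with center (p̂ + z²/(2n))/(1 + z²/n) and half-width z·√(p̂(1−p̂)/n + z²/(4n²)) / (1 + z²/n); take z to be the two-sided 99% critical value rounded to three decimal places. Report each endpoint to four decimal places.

(0.3624, 0.4688)

Here p̂ = 233/562 = 0.41459 and z = 2.576 (z² = 6.635776).
1 + z²/n = 1.011807.
Adjusted center: (0.41459 + z²/(2n))/1.011807 = 0.41559.
Radicand: p̂(1−p̂)/n + z²/(4n²) = 0.000431860 + 0.000005252 = 0.000437112.
Half-width = 2.576·√0.000437112/1.011807 = 0.05323.
Interval: 0.41559 ± 0.05323 → (0.3624, 0.4688).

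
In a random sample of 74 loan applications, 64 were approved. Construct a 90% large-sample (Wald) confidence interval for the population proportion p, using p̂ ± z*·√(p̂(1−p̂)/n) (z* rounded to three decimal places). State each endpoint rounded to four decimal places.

The sample proportion is 64/74 = 0.86486.
Standard error of p̂: √(0.116874/74) = √0.001579373 = 0.039741.
The 90% critical value is z* = 1.645.
Margin = 1.645·0.039741 = 0.06537.
CI: 0.86486 ± 0.06537 = (0.7995, 0.9302).

(0.7995, 0.9302)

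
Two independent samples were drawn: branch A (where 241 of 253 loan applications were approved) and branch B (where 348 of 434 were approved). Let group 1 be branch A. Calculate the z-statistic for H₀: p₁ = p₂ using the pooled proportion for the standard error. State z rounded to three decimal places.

p̂₁ = 241/253 = 0.95257, p̂₂ = 348/434 = 0.80184.
Pooled p̂ = (241+348)/(253+434) = 589/687 = 0.85735.
SE = √[p̂(1−p̂)(1/n₁+1/n₂)] = √[0.85735·0.14265·(1/253+1/434)] ≈ 0.027662.
z = (p̂₁ − p̂₂)/SE = (0.95257 − 0.80184)/0.027662 = 0.15073/0.027662 = 5.449.

z = 5.449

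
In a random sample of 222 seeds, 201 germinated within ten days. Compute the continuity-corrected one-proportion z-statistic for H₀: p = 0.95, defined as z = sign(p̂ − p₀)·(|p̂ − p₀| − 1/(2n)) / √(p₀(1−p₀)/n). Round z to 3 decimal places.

z = -2.895

With x = 201 successes in n = 222, p̂ = 0.90541. p̂ − p₀ = -0.044595.
Continuity correction 1/(2n) = 1/444 = 0.002252.
Corrected numerator: |-0.044595| − 0.002252 = 0.042343.
Under H₀, SE = √(p₀(1−p₀)/n) = √(0.95·0.05/222) = √0.000213964 = 0.014628.
z = (−)0.042343/0.014628 = -2.895.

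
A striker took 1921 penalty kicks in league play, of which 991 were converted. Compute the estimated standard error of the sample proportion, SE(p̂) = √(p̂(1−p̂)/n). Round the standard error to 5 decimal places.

The sample proportion is 991/1921 = 0.51588.
p̂(1−p̂) = 0.51588·0.48412 = 0.249748.
SE = √(0.249748/1921) = 0.01140.

SE = 0.01140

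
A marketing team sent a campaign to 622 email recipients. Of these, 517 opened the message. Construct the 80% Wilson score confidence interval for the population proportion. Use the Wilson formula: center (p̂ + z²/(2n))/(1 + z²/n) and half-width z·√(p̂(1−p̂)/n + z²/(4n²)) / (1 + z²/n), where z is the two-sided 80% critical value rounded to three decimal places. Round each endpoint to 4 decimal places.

Here p̂ = 517/622 = 0.83119 and z = 1.282 (z² = 1.643524).
1 + z²/n = 1.002642.
Center = (0.83119 + 0.001321)/1.002642 = 0.83032.
Radicand: p̂(1−p̂)/n + z²/(4n²) = 0.000225584 + 0.000001062 = 0.000226646.
Half-width = 1.282·√0.000226646/1.002642 = 0.01925.
Interval: 0.83032 ± 0.01925 → (0.8111, 0.8496).

(0.8111, 0.8496)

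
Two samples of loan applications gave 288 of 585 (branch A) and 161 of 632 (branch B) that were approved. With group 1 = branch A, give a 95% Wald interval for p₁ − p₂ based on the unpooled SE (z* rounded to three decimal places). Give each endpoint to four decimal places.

(0.1847, 0.2904)

p̂₁ = 0.49231, p̂₂ = 0.25475, so the observed difference is 0.23756.
SE = √(0.000427249 + 0.000300397) = √0.000727646 = 0.026975.
z* = 1.960 at the 95% level. Margin = 1.960·0.026975 = 0.05287.
Interval: 0.23756 ± 0.05287 → (0.1847, 0.2904).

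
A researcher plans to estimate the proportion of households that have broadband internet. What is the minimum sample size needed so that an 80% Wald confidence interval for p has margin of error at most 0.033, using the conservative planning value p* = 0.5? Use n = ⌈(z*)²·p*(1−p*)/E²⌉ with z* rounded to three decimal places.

n = 378

For 80% confidence, z* = 1.282.
p*(1−p*) = 0.2500.
Required n before rounding: 1.643524 × 0.2500 / 0.033² = 377.301.
Rounding up, n = 378.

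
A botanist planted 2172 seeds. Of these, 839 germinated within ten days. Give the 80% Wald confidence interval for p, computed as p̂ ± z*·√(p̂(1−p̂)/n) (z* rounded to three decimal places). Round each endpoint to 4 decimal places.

p̂ = 839/2172 = 0.38628.
SE = √(p̂(1−p̂)/n) = √(0.237068/2172) = 0.010447.
For 80% confidence, z* = 1.282.
Margin = 1.282·0.010447 = 0.01339.
So the interval runs from 0.3729 to 0.3997.

(0.3729, 0.3997)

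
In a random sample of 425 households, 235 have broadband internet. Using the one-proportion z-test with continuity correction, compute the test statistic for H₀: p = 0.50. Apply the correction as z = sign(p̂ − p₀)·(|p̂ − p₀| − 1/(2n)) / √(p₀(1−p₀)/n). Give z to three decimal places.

Sample proportion p̂ = 235/425 = 0.55294. p̂ − p₀ = 0.052941.
1/(2n) = 0.001176.
Corrected numerator: |0.052941| − 0.001176 = 0.051765.
Under H₀, SE = √(p₀(1−p₀)/n) = √(0.50·0.50/425) = √0.000588235 = 0.024254.
z = +0.051765/0.024254 = 2.134.

z = 2.134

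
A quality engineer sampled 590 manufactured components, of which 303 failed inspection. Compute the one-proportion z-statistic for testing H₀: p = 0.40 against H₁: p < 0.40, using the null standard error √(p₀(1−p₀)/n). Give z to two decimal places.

z = 5.63

Sample proportion p̂ = 303/590 = 0.51356.
Under H₀, SE = √(p₀(1−p₀)/n) = √(0.40·0.60/590) = √0.000406780 = 0.020169.
Test statistic: z = 0.11356/0.020169 = 5.63.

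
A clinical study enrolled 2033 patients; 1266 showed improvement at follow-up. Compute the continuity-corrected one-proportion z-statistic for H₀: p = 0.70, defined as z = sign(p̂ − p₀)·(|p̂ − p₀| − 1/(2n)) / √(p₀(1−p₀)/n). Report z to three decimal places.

p̂ = 1266/2033 = 0.62273. p̂ − p₀ = -0.077275.
Continuity correction 1/(2n) = 1/4066 = 0.000246.
Corrected numerator: |-0.077275| − 0.000246 = 0.077029.
Under H₀, SE = √(p₀(1−p₀)/n) = √(0.70·0.30/2033) = √0.000103296 = 0.010163.
z = −0.077029/0.010163 = -7.579.

z = -7.579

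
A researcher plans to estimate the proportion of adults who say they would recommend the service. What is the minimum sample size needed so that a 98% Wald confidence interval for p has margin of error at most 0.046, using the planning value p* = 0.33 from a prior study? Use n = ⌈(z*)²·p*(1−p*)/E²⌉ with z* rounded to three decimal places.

z* = 2.326 at the 98% level.
p*(1−p*) = 0.2211.
Required n before rounding: 5.410276 × 0.2211 / 0.046² = 565.318.
Rounding up, n = 566.

n = 566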